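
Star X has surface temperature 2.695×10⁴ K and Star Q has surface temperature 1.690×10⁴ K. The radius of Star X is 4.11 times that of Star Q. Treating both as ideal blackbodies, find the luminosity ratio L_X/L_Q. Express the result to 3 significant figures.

L ∝ R²T⁴, so L_X/L_Q = (R_X/R_Q)²(T_X/T_Q)⁴ = (4.11)² × (2.695×10⁴/1.690×10⁴)⁴ = 16.8921 × 6.46678 = 109.

L_X/L_Q ≈ 109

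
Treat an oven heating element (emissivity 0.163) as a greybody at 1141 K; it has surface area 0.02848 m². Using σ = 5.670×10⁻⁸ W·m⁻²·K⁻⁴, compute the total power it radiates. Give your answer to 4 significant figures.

P ≈ 446.1 W

Area A = 0.02848 m².
P = εσAT⁴ = 0.163 × 5.670×10⁻⁸ × 0.02848 × (1141)⁴ = 446.1 W.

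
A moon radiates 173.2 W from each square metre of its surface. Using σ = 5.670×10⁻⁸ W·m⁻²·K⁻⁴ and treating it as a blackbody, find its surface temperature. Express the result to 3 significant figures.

I = σT⁴, so T = (I/σ)^(1/4) = (173.2/(5.670×10⁻⁸))^(1/4) = 235 K.

T ≈ 235 K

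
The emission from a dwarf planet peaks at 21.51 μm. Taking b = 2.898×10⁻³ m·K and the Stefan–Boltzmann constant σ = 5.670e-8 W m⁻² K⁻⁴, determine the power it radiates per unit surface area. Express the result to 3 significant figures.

Wien's law: T = b/λ_max = 2.898×10⁻³/2.151×10⁻⁵ = 134.728 K.
Then I = σT⁴ = 5.670×10⁻⁸×(134.728)⁴ = 18.7 W/m².

I ≈ 18.7 W/m²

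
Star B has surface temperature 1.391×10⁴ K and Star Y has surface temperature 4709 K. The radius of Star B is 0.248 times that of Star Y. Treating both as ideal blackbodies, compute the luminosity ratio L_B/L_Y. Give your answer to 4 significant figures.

L ∝ R²T⁴, so L_B/L_Y = (R_B/R_Y)²(T_B/T_Y)⁴ = (0.248)² × (1.391×10⁴/4709)⁴ = 0.061504 × 76.1366 = 4.683.

L_B/L_Y ≈ 4.683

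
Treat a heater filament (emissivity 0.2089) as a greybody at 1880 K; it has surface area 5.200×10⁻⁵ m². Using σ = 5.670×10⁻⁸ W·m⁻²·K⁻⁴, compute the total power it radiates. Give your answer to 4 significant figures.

Area A = 5.200×10⁻⁵ m².
P = εσAT⁴ = 0.2089 × 5.670×10⁻⁸ × 5.200×10⁻⁵ × (1880)⁴ = 7.694 W.

P ≈ 7.694 W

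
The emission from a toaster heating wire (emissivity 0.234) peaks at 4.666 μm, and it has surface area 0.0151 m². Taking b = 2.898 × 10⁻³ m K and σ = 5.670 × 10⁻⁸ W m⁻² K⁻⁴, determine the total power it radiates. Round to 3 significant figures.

Wien's law: T = b/λ_max = 2.898×10⁻³/4.666×10⁻⁶ = 621.089 K.
Area A = 0.0151 m².
Then P = εσAT⁴ = 0.234×5.670×10⁻⁸×0.0151×(621.089)⁴ = 29.8 W.

P ≈ 29.8 W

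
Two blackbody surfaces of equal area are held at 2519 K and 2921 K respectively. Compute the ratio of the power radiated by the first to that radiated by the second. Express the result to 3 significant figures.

With equal areas, P₁/P₂ = (T₁/T₂)⁴ = (2519/2921)⁴ = 0.553.

P₁/P₂ ≈ 0.553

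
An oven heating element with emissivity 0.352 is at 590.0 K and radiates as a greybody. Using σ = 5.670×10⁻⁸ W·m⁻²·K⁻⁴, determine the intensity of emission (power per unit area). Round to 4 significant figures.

I ≈ 2418 W/m²

Stefan–Boltzmann: I = εσT⁴ = 0.352 × 5.670×10⁻⁸ × (590.0)⁴ = 2418 W/m².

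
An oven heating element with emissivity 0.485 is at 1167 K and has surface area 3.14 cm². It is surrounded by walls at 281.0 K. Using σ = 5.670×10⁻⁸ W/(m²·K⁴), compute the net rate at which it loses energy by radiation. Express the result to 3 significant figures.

Area A = 3.14 cm² = 3.14×10⁻⁴ m².
Net radiated power P_net = εσA(T⁴ − T₀⁴) = 0.485×5.670×10⁻⁸×3.14×10⁻⁴×(1167⁴ − 281.0⁴).
T⁴ − T₀⁴ = 1.85474×10¹² − 6.23484×10⁹ = 1.84851×10¹² K⁴, so P_net = 16.0 W.

Net loss ≈ 16.0 W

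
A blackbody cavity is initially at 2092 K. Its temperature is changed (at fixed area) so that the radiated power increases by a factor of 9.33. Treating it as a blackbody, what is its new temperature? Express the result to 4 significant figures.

P ∝ T⁴, so T₂/T₁ = (P₂/P₁)^(1/4) = (9.33)^(1/4) = 1.74771.
T₂ = 2092 × 1.74771 = 3656 K.

T₂ ≈ 3656 K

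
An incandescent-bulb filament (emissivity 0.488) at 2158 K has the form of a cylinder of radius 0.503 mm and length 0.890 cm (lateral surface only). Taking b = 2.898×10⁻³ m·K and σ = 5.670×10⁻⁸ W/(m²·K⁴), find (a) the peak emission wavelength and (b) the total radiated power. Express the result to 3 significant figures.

(a) λ_max = b/T = 2.898×10⁻³/2158 = 1.343×10⁻⁶ m = 1.34×10³ nm.
Lateral area A = 2πrL = 2π×5.03×10⁻⁴×8.90×10⁻³ = 2.81279×10⁻⁵ m².
(b) P = εσAT⁴ = 0.488×5.670×10⁻⁸×2.81279×10⁻⁵×(2158)⁴ = 16.9 W.

λ_max ≈ 1.34×10³ nm; P ≈ 16.9 W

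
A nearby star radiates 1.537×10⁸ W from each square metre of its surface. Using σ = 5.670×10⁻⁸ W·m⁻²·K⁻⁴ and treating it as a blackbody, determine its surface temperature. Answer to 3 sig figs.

T ≈ 7.22×10³ K

I = σT⁴, so T = (I/σ)^(1/4) = (1.537×10⁸/(5.670×10⁻⁸))^(1/4) = 7.22×10³ K.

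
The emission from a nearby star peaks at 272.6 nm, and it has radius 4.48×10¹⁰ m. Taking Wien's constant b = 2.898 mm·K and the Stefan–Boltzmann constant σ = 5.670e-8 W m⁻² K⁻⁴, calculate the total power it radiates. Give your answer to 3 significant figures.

Wien's law: T = b/λ_max = 2.898×10⁻³/2.726×10⁻⁷ = 10631.0 K.
Surface area A = 4πR² = 4π(4.48×10¹⁰ m)² = 2.52212×10²² m².
Then P = σAT⁴ = 5.670×10⁻⁸×2.52212×10²²×(10631.0)⁴ = 1.83×10³¹ W.

P ≈ 1.83×10³¹ W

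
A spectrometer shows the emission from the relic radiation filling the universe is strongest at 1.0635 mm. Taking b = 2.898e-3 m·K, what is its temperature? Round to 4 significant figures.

T ≈ 2.725 K

Wien's law gives T = b/λ_max = (2.898×10⁻³ m·K)/(1.0635×10⁻³ m) = 2.725 K.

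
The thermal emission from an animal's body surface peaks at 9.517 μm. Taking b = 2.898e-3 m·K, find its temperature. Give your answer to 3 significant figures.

T ≈ 305 K

Wien's law gives T = b/λ_max = (2.898×10⁻³ m·K)/(9.517×10⁻⁶ m) = 305 K.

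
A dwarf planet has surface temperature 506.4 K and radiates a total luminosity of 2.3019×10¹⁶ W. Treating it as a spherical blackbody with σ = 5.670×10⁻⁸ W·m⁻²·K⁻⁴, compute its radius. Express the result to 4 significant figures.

L = 4πR²σT⁴ ⇒ R = √(L/(4πσT⁴)).
σT⁴ = 3728.70 W/m², so R = √(2.3019×10¹⁶/(4π×3728.70)) = 7.009×10⁵ m.

R ≈ 7.009×10⁵ m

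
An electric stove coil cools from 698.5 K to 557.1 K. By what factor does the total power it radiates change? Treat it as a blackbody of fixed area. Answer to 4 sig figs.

P ∝ T⁴, so P₂/P₁ = (T₂/T₁)⁴ = (557.1/698.5)⁴ = (0.797566)⁴ = 0.4046.

P₂/P₁ ≈ 0.4046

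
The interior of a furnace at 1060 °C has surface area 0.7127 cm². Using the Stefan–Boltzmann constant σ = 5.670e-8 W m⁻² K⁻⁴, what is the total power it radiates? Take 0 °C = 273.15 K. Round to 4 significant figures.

T = 1060 °C + 273.15 = 1333.15 K.
Area A = 0.7127 cm² = 7.127×10⁻⁵ m².
P = σAT⁴ = 5.670×10⁻⁸ × 7.127×10⁻⁵ × (1333.15)⁴ = 12.76 W.

P ≈ 12.76 W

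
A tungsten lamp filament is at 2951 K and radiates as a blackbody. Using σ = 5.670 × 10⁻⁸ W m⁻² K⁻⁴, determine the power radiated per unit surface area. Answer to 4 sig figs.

I ≈ 4.300×10⁶ W/m²

Stefan–Boltzmann: I = σT⁴ = 5.670×10⁻⁸ × (2951)⁴ = 4.300×10⁶ W/m².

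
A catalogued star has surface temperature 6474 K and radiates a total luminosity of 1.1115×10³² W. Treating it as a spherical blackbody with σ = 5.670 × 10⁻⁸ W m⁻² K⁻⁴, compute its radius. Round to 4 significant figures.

L = 4πR²σT⁴ ⇒ R = √(L/(4πσT⁴)).
σT⁴ = 9.96033×10⁷ W/m², so R = √(1.1115×10³²/(4π×9.96033×10⁷)) = 2.980×10¹¹ m.

R ≈ 2.980×10¹¹ m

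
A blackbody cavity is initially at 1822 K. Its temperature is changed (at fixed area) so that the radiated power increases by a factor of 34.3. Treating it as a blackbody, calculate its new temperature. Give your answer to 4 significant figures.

T₂ ≈ 4409 K

P ∝ T⁴, so T₂/T₁ = (P₂/P₁)^(1/4) = (34.3)^(1/4) = 2.42005.
T₂ = 1822 × 2.42005 = 4409 K.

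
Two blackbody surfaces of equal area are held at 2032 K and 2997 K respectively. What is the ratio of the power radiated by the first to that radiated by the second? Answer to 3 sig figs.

With equal areas, P₁/P₂ = (T₁/T₂)⁴ = (2032/2997)⁴ = 0.211.

P₁/P₂ ≈ 0.211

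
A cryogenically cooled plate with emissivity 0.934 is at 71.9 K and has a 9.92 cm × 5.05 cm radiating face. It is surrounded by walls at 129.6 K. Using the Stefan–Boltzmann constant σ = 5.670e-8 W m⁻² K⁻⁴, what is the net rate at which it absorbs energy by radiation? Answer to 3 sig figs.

Net gain ≈ 0.0678 W

Area A = 0.0992 × 0.0505 = 5.0096×10⁻³ m².
Net radiated power P_net = εσA(T⁴ − T₀⁴) = 0.934×5.670×10⁻⁸×5.0096×10⁻³×(71.9⁴ − 129.6⁴).
T⁴ − T₀⁴ = 2.67249×10⁷ − 2.82111×10⁸ = -2.55386×10⁸ K⁴, so P_net = -0.0678 W — negative, meaning a net gain of 0.0678 W.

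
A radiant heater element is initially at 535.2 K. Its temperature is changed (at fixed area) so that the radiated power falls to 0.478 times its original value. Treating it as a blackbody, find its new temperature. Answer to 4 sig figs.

P ∝ T⁴, so T₂/T₁ = (P₂/P₁)^(1/4) = (0.478)^(1/4) = 0.831490.
T₂ = 535.2 × 0.831490 = 445.0 K.

T₂ ≈ 445.0 K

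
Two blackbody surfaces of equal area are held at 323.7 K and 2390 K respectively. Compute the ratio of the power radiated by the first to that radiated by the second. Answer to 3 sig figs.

P₁/P₂ ≈ 3.36×10⁻⁴

With equal areas, P₁/P₂ = (T₁/T₂)⁴ = (323.7/2390)⁴ = 3.36×10⁻⁴.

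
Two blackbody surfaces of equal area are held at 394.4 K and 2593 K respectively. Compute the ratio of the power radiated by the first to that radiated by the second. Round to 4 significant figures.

P₁/P₂ ≈ 5.352×10⁻⁴

With equal areas, P₁/P₂ = (T₁/T₂)⁴ = (394.4/2593)⁴ = 5.352×10⁻⁴.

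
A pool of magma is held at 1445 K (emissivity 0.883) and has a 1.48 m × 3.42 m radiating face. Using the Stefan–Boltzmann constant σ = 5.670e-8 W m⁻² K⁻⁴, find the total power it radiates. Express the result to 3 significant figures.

P ≈ 1.10×10⁶ W

Area A = 1.48 × 3.42 = 5.0616 m².
P = εσAT⁴ = 0.883 × 5.670×10⁻⁸ × 5.0616 × (1445)⁴ = 1.10×10⁶ W.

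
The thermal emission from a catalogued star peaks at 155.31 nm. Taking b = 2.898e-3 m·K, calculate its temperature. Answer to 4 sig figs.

T ≈ 1.866×10⁴ K

Wien's law gives T = b/λ_max = (2.898×10⁻³ m·K)/(1.5531×10⁻⁷ m) = 1.866×10⁴ K.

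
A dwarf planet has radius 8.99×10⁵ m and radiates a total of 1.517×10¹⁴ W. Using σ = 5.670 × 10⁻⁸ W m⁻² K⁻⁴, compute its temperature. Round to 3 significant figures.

T ≈ 127 K

Surface area A = 4πR² = 4π(8.99×10⁵ m)² = 1.01562×10¹³ m².
P = σAT⁴ ⇒ T = (P/(σA))^(1/4) = (1.517×10¹⁴/(5.670×10⁻⁸×1.01562×10¹³))^(1/4) = 127 K.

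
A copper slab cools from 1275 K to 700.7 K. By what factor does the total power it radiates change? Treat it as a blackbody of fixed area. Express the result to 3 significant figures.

P ∝ T⁴, so P₂/P₁ = (T₂/T₁)⁴ = (700.7/1275)⁴ = (0.549569)⁴ = 0.0912.

P₂/P₁ ≈ 0.0912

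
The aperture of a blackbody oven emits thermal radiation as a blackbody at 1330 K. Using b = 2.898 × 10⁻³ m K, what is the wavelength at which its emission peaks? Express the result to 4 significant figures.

λ_max ≈ 2.179 μm

Wien's displacement law: λ_max = b/T = (2.898×10⁻³ m·K)/(1330 K) = 2.1789×10⁻⁶ m.
That is 2.179 μm, in the infrared range.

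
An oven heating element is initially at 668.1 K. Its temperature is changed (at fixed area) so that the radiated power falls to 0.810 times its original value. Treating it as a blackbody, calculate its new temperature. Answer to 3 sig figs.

T₂ ≈ 634 K

P ∝ T⁴, so T₂/T₁ = (P₂/P₁)^(1/4) = (0.810)^(1/4) = 0.948683.
T₂ = 668.1 × 0.948683 = 634 K.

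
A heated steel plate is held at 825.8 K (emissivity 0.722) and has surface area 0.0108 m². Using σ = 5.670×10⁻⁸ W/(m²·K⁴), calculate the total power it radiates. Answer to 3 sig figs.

Area A = 0.0108 m².
P = εσAT⁴ = 0.722 × 5.670×10⁻⁸ × 0.0108 × (825.8)⁴ = 206 W.

P ≈ 206 W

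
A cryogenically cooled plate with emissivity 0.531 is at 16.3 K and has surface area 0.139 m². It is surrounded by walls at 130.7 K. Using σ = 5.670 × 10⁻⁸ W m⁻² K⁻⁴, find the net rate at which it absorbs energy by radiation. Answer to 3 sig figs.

Area A = 0.139 m².
Net radiated power P_net = εσA(T⁴ − T₀⁴) = 0.531×5.670×10⁻⁸×0.139×(16.3⁴ − 130.7⁴).
T⁴ − T₀⁴ = 70591.2 − 2.91811×10⁸ = -2.91740×10⁸ K⁴, so P_net = -1.22 W — negative, meaning a net gain of 1.22 W.

Net gain ≈ 1.22 W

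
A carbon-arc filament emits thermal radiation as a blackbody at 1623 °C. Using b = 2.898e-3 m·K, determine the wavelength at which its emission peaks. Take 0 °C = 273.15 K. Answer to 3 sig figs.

λ_max ≈ 1.53 μm

T = 1623 °C + 273.15 = 1896.15 K.
Wien's displacement law: λ_max = b/T = (2.898×10⁻³ m·K)/(1896.15 K) = 1.528×10⁻⁶ m.
That is 1.53 μm, in the infrared range.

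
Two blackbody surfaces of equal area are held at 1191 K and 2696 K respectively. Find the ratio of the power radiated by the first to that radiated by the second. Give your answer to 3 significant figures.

With equal areas, P₁/P₂ = (T₁/T₂)⁴ = (1191/2696)⁴ = 0.0381.

P₁/P₂ ≈ 0.0381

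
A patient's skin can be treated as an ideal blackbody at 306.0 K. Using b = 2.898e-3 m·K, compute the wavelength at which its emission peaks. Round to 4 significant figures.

λ_max ≈ 9.471 μm

Wien's displacement law: λ_max = b/T = (2.898×10⁻³ m·K)/(306.0 K) = 9.4706×10⁻⁶ m.
That is 9.471 μm, in the infrared range.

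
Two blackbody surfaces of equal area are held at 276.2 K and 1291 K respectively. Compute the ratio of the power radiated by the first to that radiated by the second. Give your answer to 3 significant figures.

With equal areas, P₁/P₂ = (T₁/T₂)⁴ = (276.2/1291)⁴ = 2.10×10⁻³.

P₁/P₂ ≈ 2.10×10⁻³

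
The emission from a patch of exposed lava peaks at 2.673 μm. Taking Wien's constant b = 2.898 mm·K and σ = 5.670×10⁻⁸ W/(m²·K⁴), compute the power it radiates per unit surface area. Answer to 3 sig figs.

I ≈ 7.83×10⁴ W/m²

Wien's law: T = b/λ_max = 2.898×10⁻³/2.673×10⁻⁶ = 1084.18 K.
Then I = σT⁴ = 5.670×10⁻⁸×(1084.18)⁴ = 7.83×10⁴ W/m².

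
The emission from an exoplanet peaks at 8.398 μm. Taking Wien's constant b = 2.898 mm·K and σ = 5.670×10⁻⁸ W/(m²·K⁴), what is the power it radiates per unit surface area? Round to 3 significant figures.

Wien's law: T = b/λ_max = 2.898×10⁻³/8.398×10⁻⁶ = 345.082 K.
Then I = σT⁴ = 5.670×10⁻⁸×(345.082)⁴ = 804 W/m².

I ≈ 804 W/m²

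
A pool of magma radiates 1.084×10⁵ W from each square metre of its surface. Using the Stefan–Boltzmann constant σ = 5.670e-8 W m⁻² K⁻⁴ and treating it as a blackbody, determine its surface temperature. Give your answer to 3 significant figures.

T ≈ 1.18×10³ K

I = σT⁴, so T = (I/σ)^(1/4) = (1.084×10⁵/(5.670×10⁻⁸))^(1/4) = 1.18×10³ K.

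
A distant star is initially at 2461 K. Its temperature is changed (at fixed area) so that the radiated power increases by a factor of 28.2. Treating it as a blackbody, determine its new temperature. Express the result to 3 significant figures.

P ∝ T⁴, so T₂/T₁ = (P₂/P₁)^(1/4) = (28.2)^(1/4) = 2.30442.
T₂ = 2461 × 2.30442 = 5.67×10³ K.

T₂ ≈ 5.67×10³ K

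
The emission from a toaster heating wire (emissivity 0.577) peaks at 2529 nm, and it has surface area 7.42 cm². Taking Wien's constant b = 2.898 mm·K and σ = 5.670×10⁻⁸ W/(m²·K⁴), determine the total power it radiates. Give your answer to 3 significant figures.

Wien's law: T = b/λ_max = 2.898×10⁻³/2.529×10⁻⁶ = 1145.91 K.
Area A = 7.42 cm² = 7.42×10⁻⁴ m².
Then P = εσAT⁴ = 0.577×5.670×10⁻⁸×7.42×10⁻⁴×(1145.91)⁴ = 41.9 W.

P ≈ 41.9 W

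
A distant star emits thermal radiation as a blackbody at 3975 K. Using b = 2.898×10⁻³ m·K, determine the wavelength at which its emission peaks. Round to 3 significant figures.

Wien's displacement law: λ_max = b/T = (2.898×10⁻³ m·K)/(3975 K) = 7.291×10⁻⁷ m.
That is 729 nm, in the visible range.

λ_max ≈ 729 nm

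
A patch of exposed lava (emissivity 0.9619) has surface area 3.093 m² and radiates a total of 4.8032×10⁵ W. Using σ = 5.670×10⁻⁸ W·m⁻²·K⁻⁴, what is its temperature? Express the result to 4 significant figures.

Area A = 3.093 m².
P = εσAT⁴ ⇒ T = (P/(εσA))^(1/4) = (4.8032×10⁵/(0.9619×5.670×10⁻⁸×3.093))^(1/4) = 1299 K.

T ≈ 1299 K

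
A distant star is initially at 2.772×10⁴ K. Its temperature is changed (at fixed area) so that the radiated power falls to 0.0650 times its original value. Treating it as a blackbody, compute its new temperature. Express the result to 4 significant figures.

P ∝ T⁴, so T₂/T₁ = (P₂/P₁)^(1/4) = (0.0650)^(1/4) = 0.504927.
T₂ = 2.772×10⁴ × 0.504927 = 1.400×10⁴ K.

T₂ ≈ 1.400×10⁴ K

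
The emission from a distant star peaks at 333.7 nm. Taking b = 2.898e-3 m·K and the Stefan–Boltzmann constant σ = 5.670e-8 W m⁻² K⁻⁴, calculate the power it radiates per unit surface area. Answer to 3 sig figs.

I ≈ 3.23×10⁸ W/m²

Wien's law: T = b/λ_max = 2.898×10⁻³/3.337×10⁻⁷ = 8684.45 K.
Then I = σT⁴ = 5.670×10⁻⁸×(8684.45)⁴ = 3.23×10⁸ W/m².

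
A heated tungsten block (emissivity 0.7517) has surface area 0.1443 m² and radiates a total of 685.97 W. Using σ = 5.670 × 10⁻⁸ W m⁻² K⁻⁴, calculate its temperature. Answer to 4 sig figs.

T ≈ 577.9 K

Area A = 0.1443 m².
P = εσAT⁴ ⇒ T = (P/(εσA))^(1/4) = (685.97/(0.7517×5.670×10⁻⁸×0.1443))^(1/4) = 577.9 K.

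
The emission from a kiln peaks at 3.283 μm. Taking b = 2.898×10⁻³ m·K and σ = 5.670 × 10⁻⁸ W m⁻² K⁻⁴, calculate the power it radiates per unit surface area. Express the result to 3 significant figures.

Wien's law: T = b/λ_max = 2.898×10⁻³/3.283×10⁻⁶ = 882.729 K.
Then I = σT⁴ = 5.670×10⁻⁸×(882.729)⁴ = 3.44×10⁴ W/m².

I ≈ 3.44×10⁴ W/m²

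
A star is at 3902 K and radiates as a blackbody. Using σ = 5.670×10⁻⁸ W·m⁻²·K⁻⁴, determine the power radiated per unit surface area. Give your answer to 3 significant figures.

Stefan–Boltzmann: I = σT⁴ = 5.670×10⁻⁸ × (3902)⁴ = 1.31×10⁷ W/m².

I ≈ 1.31×10⁷ W/m²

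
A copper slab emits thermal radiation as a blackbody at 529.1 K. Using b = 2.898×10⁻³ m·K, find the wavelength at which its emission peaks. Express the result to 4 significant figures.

Wien's displacement law: λ_max = b/T = (2.898×10⁻³ m·K)/(529.1 K) = 5.4772×10⁻⁶ m.
That is 5.477 μm, in the infrared range.

λ_max ≈ 5.477 μm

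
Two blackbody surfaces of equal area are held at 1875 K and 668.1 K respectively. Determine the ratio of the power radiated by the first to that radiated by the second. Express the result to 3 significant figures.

With equal areas, P₁/P₂ = (T₁/T₂)⁴ = (1875/668.1)⁴ = 62.0.

P₁/P₂ ≈ 62.0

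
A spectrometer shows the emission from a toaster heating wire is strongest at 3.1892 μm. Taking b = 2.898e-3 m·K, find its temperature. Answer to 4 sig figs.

T ≈ 908.7 K

Wien's law gives T = b/λ_max = (2.898×10⁻³ m·K)/(3.1892×10⁻⁶ m) = 908.7 K.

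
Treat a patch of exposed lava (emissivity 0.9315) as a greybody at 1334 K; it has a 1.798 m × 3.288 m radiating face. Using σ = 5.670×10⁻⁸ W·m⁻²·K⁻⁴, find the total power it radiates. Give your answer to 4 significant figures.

P ≈ 9.888×10⁵ W

Area A = 1.798 × 3.288 = 5.91182 m².
P = εσAT⁴ = 0.9315 × 5.670×10⁻⁸ × 5.91182 × (1334)⁴ = 9.888×10⁵ W.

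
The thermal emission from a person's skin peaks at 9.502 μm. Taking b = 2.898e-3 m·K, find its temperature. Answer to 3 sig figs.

Wien's law gives T = b/λ_max = (2.898×10⁻³ m·K)/(9.502×10⁻⁶ m) = 305 K.

T ≈ 305 K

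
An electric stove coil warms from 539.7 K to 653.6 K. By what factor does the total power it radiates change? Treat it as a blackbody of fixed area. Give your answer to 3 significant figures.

P ∝ T⁴, so P₂/P₁ = (T₂/T₁)⁴ = (653.6/539.7)⁴ = (1.21104)⁴ = 2.15.

P₂/P₁ ≈ 2.15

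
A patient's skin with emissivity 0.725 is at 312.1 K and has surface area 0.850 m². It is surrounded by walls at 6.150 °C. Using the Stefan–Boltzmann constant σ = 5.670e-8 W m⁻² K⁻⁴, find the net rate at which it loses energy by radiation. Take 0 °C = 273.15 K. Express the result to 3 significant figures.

Surroundings: T = 6.150 °C + 273.15 = 279.300 K.
Area A = 0.850 m².
Net radiated power P_net = εσA(T⁴ − T₀⁴) = 0.725×5.670×10⁻⁸×0.850×(312.1⁴ − 279.300⁴).
T⁴ − T₀⁴ = 9.48801×10⁹ − 6.08532×10⁹ = 3.40269×10⁹ K⁴, so P_net = 119 W.

Net loss ≈ 119 W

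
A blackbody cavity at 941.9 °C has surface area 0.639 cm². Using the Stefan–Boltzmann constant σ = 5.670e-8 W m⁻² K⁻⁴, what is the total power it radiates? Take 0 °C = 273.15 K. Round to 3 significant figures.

T = 941.9 °C + 273.15 = 1215.05 K.
Area A = 0.639 cm² = 6.39×10⁻⁵ m².
P = σAT⁴ = 5.670×10⁻⁸ × 6.39×10⁻⁵ × (1215.05)⁴ = 7.90 W.

P ≈ 7.90 W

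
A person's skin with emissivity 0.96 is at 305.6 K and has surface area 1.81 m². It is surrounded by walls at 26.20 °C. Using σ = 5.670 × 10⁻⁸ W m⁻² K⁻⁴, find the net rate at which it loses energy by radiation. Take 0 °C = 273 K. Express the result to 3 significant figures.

Surroundings: T = 26.20 °C + 273 = 299.20 K.
Area A = 1.81 m².
Net radiated power P_net = εσA(T⁴ − T₀⁴) = 0.96×5.670×10⁻⁸×1.81×(305.6⁴ − 299.20⁴).
T⁴ − T₀⁴ = 8.72195×10⁹ − 8.01394×10⁹ = 7.08010×10⁸ K⁴, so P_net = 69.8 W.

Net loss ≈ 69.8 W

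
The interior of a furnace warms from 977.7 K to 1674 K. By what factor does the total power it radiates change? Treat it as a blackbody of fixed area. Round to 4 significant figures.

P₂/P₁ ≈ 8.594

P ∝ T⁴, so P₂/P₁ = (T₂/T₁)⁴ = (1674/977.7)⁴ = (1.71218)⁴ = 8.594.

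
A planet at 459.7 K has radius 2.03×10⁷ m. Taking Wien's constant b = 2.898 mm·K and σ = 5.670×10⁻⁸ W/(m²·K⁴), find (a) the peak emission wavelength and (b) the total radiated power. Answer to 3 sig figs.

λ_max ≈ 6.30 μm; P ≈ 1.31×10¹⁹ W

(a) λ_max = b/T = 2.898×10⁻³/459.7 = 6.304×10⁻⁶ m = 6.30 μm.
Surface area A = 4πR² = 4π(2.03×10⁷ m)² = 5.17848×10¹⁵ m².
(b) P = σAT⁴ = 5.670×10⁻⁸×5.17848×10¹⁵×(459.7)⁴ = 1.31×10¹⁹ W.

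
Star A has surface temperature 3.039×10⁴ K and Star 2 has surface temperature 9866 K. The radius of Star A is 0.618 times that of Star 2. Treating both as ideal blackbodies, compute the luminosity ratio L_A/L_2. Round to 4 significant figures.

L ∝ R²T⁴, so L_A/L_2 = (R_A/R_2)²(T_A/T_2)⁴ = (0.618)² × (3.039×10⁴/9866)⁴ = 0.381924 × 90.0240 = 34.38.

L_A/L_2 ≈ 34.38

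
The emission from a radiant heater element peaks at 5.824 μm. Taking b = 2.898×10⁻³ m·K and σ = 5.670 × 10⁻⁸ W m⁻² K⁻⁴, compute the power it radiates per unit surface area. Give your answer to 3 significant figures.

Wien's law: T = b/λ_max = 2.898×10⁻³/5.824×10⁻⁶ = 497.596 K.
Then I = σT⁴ = 5.670×10⁻⁸×(497.596)⁴ = 3.48×10³ W/m².

I ≈ 3.48×10³ W/m²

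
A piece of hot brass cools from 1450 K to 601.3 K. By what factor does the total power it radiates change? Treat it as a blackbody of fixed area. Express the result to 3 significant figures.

P₂/P₁ ≈ 0.0296

P ∝ T⁴, so P₂/P₁ = (T₂/T₁)⁴ = (601.3/1450)⁴ = (0.414690)⁴ = 0.0296.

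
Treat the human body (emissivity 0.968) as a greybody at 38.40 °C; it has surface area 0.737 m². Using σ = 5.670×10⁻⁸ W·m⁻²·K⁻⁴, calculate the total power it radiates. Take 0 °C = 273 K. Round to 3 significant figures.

P ≈ 380 W

T = 38.40 °C + 273 = 311.40 K.
Area A = 0.737 m².
P = εσAT⁴ = 0.968 × 5.670×10⁻⁸ × 0.737 × (311.40)⁴ = 380 W.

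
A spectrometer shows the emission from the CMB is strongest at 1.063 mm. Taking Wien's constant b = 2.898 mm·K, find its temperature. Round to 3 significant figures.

T ≈ 2.73 K

Wien's law gives T = b/λ_max = (2.898×10⁻³ m·K)/(1.063×10⁻³ m) = 2.73 K.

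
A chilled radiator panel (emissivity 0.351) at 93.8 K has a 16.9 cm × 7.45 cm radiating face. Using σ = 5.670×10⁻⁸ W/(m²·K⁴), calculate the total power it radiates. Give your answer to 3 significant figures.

P ≈ 0.0194 W

Area A = 0.169 × 0.0745 = 0.0125905 m².
P = εσAT⁴ = 0.351 × 5.670×10⁻⁸ × 0.0125905 × (93.8)⁴ = 0.0194 W.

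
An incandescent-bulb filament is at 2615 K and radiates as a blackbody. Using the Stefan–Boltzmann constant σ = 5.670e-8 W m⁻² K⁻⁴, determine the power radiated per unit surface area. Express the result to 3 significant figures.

Stefan–Boltzmann: I = σT⁴ = 5.670×10⁻⁸ × (2615)⁴ = 2.65×10⁶ W/m².

I ≈ 2.65×10⁶ W/m²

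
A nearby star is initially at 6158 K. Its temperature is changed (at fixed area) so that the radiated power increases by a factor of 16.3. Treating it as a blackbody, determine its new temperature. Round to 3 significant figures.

T₂ ≈ 1.24×10⁴ K

P ∝ T⁴, so T₂/T₁ = (P₂/P₁)^(1/4) = (16.3)^(1/4) = 2.00931.
T₂ = 6158 × 2.00931 = 1.24×10⁴ K.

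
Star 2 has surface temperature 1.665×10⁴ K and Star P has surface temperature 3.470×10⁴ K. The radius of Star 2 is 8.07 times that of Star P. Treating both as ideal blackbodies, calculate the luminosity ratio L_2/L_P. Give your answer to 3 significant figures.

L ∝ R²T⁴, so L_2/L_P = (R_2/R_P)²(T_2/T_P)⁴ = (8.07)² × (1.665×10⁴/3.470×10⁴)⁴ = 65.1249 × 0.0530077 = 3.45.

L_2/L_P ≈ 3.45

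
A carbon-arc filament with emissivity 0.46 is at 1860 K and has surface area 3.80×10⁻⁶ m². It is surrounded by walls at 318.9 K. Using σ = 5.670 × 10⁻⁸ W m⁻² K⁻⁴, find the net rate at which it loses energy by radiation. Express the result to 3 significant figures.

Area A = 3.80×10⁻⁶ m².
Net radiated power P_net = εσA(T⁴ − T₀⁴) = 0.46×5.670×10⁻⁸×3.80×10⁻⁶×(1860⁴ − 318.9⁴).
T⁴ − T₀⁴ = 1.19688×10¹³ − 1.03423×10¹⁰ = 1.19585×10¹³ K⁴, so P_net = 1.19 W.

Net loss ≈ 1.19 W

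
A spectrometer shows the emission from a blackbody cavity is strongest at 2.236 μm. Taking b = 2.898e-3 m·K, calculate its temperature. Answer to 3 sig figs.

Wien's law gives T = b/λ_max = (2.898×10⁻³ m·K)/(2.236×10⁻⁶ m) = 1.30×10³ K.

T ≈ 1.30×10³ K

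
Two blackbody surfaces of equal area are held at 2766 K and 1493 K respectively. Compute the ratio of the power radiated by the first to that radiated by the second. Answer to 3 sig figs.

With equal areas, P₁/P₂ = (T₁/T₂)⁴ = (2766/1493)⁴ = 11.8.

P₁/P₂ ≈ 11.8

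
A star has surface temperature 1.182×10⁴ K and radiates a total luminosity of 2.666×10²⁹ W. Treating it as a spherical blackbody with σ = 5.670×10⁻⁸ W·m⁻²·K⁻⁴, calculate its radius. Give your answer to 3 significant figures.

R ≈ 4.38×10⁹ m

L = 4πR²σT⁴ ⇒ R = √(L/(4πσT⁴)).
σT⁴ = 1.10676×10⁹ W/m², so R = √(2.666×10²⁹/(4π×1.10676×10⁹)) = 4.38×10⁹ m.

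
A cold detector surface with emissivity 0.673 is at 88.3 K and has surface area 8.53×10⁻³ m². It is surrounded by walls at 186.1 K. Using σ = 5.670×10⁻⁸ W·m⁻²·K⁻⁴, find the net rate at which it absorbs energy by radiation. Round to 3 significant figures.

Net gain ≈ 0.371 W

Area A = 8.53×10⁻³ m².
Net radiated power P_net = εσA(T⁴ − T₀⁴) = 0.673×5.670×10⁻⁸×8.53×10⁻³×(88.3⁴ − 186.1⁴).
T⁴ − T₀⁴ = 6.07915×10⁷ − 1.19946×10⁹ = -1.13867×10⁹ K⁴, so P_net = -0.371 W — negative, meaning a net gain of 0.371 W.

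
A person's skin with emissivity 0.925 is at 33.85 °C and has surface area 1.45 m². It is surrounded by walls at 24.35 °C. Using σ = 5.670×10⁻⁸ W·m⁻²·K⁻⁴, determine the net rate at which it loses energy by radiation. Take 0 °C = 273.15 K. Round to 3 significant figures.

Net loss ≈ 79.8 W

T = 33.85 °C + 273.15 = 307.00 K.
Surroundings: T = 24.35 °C + 273.15 = 297.50 K.
Area A = 1.45 m².
Net radiated power P_net = εσA(T⁴ − T₀⁴) = 0.925×5.670×10⁻⁸×1.45×(307.00⁴ − 297.50⁴).
T⁴ − T₀⁴ = 8.88287×10⁹ − 7.83336×10⁹ = 1.04951×10⁹ K⁴, so P_net = 79.8 W.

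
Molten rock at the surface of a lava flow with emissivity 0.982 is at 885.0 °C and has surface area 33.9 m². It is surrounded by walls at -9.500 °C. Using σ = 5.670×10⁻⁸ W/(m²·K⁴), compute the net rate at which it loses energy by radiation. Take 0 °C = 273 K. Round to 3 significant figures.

Net loss ≈ 3.39×10⁶ W

T = 885.0 °C + 273 = 1158.0 K.
Surroundings: T = -9.500 °C + 273 = 263.500 K.
Area A = 33.9 m².
Net radiated power P_net = εσA(T⁴ − T₀⁴) = 0.982×5.670×10⁻⁸×33.9×(1158.0⁴ − 263.500⁴).
T⁴ − T₀⁴ = 1.79818×10¹² − 4.82084×10⁹ = 1.79336×10¹² K⁴, so P_net = 3.39×10⁶ W.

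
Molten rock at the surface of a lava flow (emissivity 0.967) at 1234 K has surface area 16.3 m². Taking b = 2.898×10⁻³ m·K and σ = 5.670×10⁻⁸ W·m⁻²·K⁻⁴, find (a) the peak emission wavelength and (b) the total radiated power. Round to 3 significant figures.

λ_max ≈ 2.35×10³ nm; P ≈ 2.07×10⁶ W

(a) λ_max = b/T = 2.898×10⁻³/1234 = 2.348×10⁻⁶ m = 2.35×10³ nm.
Area A = 16.3 m².
(b) P = εσAT⁴ = 0.967×5.670×10⁻⁸×16.3×(1234)⁴ = 2.07×10⁶ W.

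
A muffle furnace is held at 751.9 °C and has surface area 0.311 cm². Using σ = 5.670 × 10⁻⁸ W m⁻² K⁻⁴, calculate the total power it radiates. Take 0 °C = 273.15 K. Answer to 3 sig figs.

T = 751.9 °C + 273.15 = 1025.05 K.
Area A = 0.311 cm² = 3.11×10⁻⁵ m².
P = σAT⁴ = 5.670×10⁻⁸ × 3.11×10⁻⁵ × (1025.05)⁴ = 1.95 W.

P ≈ 1.95 W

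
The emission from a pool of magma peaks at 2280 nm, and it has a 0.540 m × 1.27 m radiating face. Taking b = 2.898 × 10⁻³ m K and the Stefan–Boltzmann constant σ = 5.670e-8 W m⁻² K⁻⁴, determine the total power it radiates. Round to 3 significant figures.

P ≈ 1.01×10⁵ W

Wien's law: T = b/λ_max = 2.898×10⁻³/2.280×10⁻⁶ = 1271.05 K.
Area A = 0.540 × 1.27 = 0.6858 m².
Then P = σAT⁴ = 5.670×10⁻⁸×0.6858×(1271.05)⁴ = 1.01×10⁵ W.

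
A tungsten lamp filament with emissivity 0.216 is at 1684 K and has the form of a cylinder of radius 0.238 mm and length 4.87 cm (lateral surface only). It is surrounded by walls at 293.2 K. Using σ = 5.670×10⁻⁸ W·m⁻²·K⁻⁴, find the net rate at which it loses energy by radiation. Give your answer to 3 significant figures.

Lateral area A = 2πrL = 2π×2.38×10⁻⁴×0.0487 = 7.28259×10⁻⁵ m².
Net radiated power P_net = εσA(T⁴ − T₀⁴) = 0.216×5.670×10⁻⁸×7.28259×10⁻⁵×(1684⁴ − 293.2⁴).
T⁴ − T₀⁴ = 8.04208×10¹² − 7.39019×10⁹ = 8.03469×10¹² K⁴, so P_net = 7.17 W.

Net loss ≈ 7.17 W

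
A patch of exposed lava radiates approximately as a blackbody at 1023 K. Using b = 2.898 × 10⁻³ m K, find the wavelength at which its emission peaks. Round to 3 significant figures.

Wien's displacement law: λ_max = b/T = (2.898×10⁻³ m·K)/(1023 K) = 2.833×10⁻⁶ m.
That is 2.83 μm, in the infrared range.

λ_max ≈ 2.83 μm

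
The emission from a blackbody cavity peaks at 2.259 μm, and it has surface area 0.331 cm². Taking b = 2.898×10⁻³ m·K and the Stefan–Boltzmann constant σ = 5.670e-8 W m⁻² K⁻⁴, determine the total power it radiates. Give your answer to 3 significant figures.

P ≈ 5.08 W

Wien's law: T = b/λ_max = 2.898×10⁻³/2.259×10⁻⁶ = 1282.87 K.
Area A = 0.331 cm² = 3.31×10⁻⁵ m².
Then P = σAT⁴ = 5.670×10⁻⁸×3.31×10⁻⁵×(1282.87)⁴ = 5.08 W.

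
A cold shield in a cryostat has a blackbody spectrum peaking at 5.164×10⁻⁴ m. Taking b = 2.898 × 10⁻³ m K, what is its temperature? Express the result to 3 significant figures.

T ≈ 5.61 K

Wien's law gives T = b/λ_max = (2.898×10⁻³ m·K)/(5.164×10⁻⁴ m) = 5.61 K.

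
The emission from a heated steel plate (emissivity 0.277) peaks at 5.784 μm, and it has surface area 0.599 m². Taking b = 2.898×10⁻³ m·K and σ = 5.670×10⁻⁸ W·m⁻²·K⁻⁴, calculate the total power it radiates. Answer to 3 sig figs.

Wien's law: T = b/λ_max = 2.898×10⁻³/5.784×10⁻⁶ = 501.037 K.
Area A = 0.599 m².
Then P = εσAT⁴ = 0.277×5.670×10⁻⁸×0.599×(501.037)⁴ = 593 W.

P ≈ 593 W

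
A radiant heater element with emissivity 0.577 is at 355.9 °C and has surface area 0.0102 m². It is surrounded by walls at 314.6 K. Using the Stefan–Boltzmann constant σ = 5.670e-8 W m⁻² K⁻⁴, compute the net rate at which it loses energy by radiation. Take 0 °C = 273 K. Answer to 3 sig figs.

T = 355.9 °C + 273 = 628.9 K.
Area A = 0.0102 m².
Net radiated power P_net = εσA(T⁴ − T₀⁴) = 0.577×5.670×10⁻⁸×0.0102×(628.9⁴ − 314.6⁴).
T⁴ − T₀⁴ = 1.56432×10¹¹ − 9.79569×10⁹ = 1.46636×10¹¹ K⁴, so P_net = 48.9 W.

Net loss ≈ 48.9 W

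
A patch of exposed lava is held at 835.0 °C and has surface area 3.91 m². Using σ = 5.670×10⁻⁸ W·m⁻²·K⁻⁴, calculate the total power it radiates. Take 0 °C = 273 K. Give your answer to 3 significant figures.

T = 835.0 °C + 273 = 1108.0 K.
Area A = 3.91 m².
P = σAT⁴ = 5.670×10⁻⁸ × 3.91 × (1108.0)⁴ = 3.34×10⁵ W.

P ≈ 3.34×10⁵ W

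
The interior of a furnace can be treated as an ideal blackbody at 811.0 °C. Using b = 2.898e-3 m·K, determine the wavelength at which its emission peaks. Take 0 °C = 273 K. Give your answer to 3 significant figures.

λ_max ≈ 2.67 μm

T = 811.0 °C + 273 = 1084.0 K.
Wien's displacement law: λ_max = b/T = (2.898×10⁻³ m·K)/(1084.0 K) = 2.673×10⁻⁶ m.
That is 2.67 μm, in the infrared range.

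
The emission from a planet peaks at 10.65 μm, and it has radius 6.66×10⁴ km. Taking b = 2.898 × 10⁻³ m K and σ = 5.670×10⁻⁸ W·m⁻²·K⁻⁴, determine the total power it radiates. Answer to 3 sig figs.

Wien's law: T = b/λ_max = 2.898×10⁻³/1.065×10⁻⁵ = 272.113 K.
Surface area A = 4πR² = 4π(6.66×10⁷ m)² = 5.57389×10¹⁶ m².
Then P = σAT⁴ = 5.670×10⁻⁸×5.57389×10¹⁶×(272.113)⁴ = 1.73×10¹⁹ W.

P ≈ 1.73×10¹⁹ W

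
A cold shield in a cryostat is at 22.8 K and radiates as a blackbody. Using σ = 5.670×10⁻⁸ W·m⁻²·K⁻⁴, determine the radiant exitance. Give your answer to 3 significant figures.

Stefan–Boltzmann: I = σT⁴ = 5.670×10⁻⁸ × (22.8)⁴ = 0.0153 W/m².

I ≈ 0.0153 W/m²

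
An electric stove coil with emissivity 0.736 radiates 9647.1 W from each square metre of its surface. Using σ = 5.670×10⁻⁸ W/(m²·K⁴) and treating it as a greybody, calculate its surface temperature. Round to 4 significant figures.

T ≈ 693.4 K

I = εσT⁴, so T = (I/εσ)^(1/4) = (9647.1/(0.736×5.670×10⁻⁸))^(1/4) = 693.4 K.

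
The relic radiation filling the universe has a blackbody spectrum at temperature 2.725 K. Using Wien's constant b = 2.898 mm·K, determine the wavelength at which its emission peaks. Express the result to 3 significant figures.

Wien's displacement law: λ_max = b/T = (2.898×10⁻³ m·K)/(2.725 K) = 1.063×10⁻³ m.
That is 1.06 mm, in the microwave range.

λ_max ≈ 1.06 mm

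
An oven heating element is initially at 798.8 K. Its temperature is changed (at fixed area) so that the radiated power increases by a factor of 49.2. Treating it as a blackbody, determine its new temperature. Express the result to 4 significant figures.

P ∝ T⁴, so T₂/T₁ = (P₂/P₁)^(1/4) = (49.2)^(1/4) = 2.64845.
T₂ = 798.8 × 2.64845 = 2116 K.

T₂ ≈ 2116 K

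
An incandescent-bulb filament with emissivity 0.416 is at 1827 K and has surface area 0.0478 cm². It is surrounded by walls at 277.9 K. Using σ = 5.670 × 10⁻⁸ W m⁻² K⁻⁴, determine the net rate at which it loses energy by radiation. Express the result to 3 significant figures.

Area A = 0.0478 cm² = 4.78×10⁻⁶ m².
Net radiated power P_net = εσA(T⁴ − T₀⁴) = 0.416×5.670×10⁻⁸×4.78×10⁻⁶×(1827⁴ − 277.9⁴).
T⁴ − T₀⁴ = 1.11418×10¹³ − 5.96423×10⁹ = 1.11358×10¹³ K⁴, so P_net = 1.26 W.

Net loss ≈ 1.26 W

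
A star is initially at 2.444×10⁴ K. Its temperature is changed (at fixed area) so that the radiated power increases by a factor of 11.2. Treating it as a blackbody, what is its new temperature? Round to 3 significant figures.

P ∝ T⁴, so T₂/T₁ = (P₂/P₁)^(1/4) = (11.2)^(1/4) = 1.82938.
T₂ = 2.444×10⁴ × 1.82938 = 4.47×10⁴ K.

T₂ ≈ 4.47×10⁴ K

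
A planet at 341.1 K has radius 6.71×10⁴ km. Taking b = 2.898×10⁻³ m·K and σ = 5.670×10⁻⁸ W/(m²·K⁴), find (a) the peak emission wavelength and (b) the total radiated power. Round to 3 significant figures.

λ_max ≈ 8.50 μm; P ≈ 4.34×10¹⁹ W

(a) λ_max = b/T = 2.898×10⁻³/341.1 = 8.496×10⁻⁶ m = 8.50 μm.
Surface area A = 4πR² = 4π(6.71×10⁷ m)² = 5.65790×10¹⁶ m².
(b) P = σAT⁴ = 5.670×10⁻⁸×5.65790×10¹⁶×(341.1)⁴ = 4.34×10¹⁹ W.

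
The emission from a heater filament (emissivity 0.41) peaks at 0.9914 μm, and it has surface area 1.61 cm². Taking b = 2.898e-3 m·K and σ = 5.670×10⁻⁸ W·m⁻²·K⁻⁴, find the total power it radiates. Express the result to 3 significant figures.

Wien's law: T = b/λ_max = 2.898×10⁻³/9.914×10⁻⁷ = 2923.14 K.
Area A = 1.61 cm² = 1.61×10⁻⁴ m².
Then P = εσAT⁴ = 0.41×5.670×10⁻⁸×1.61×10⁻⁴×(2923.14)⁴ = 273 W.

P ≈ 273 W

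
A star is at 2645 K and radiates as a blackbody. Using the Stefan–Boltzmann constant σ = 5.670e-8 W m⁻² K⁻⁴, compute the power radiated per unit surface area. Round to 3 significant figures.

I ≈ 2.78×10⁶ W/m²

Stefan–Boltzmann: I = σT⁴ = 5.670×10⁻⁸ × (2645)⁴ = 2.78×10⁶ W/m².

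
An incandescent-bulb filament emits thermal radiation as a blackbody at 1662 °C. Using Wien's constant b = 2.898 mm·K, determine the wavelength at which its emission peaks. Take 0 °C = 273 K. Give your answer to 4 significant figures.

T = 1662 °C + 273 = 1935 K.
Wien's displacement law: λ_max = b/T = (2.898×10⁻³ m·K)/(1935 K) = 1.4977×10⁻⁶ m.
That is 1498 nm, in the infrared range.

λ_max ≈ 1498 nm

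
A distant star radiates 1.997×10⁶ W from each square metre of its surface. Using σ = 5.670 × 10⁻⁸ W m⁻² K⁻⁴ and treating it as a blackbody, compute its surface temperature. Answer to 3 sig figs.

I = σT⁴, so T = (I/σ)^(1/4) = (1.997×10⁶/(5.670×10⁻⁸))^(1/4) = 2.44×10³ K.

T ≈ 2.44×10³ K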